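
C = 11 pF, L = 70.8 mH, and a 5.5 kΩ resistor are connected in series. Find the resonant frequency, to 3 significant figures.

ω₀ = 1/√(LC) = 1/√(0.0708 × 1.1e-11) = 1.133e+06 rad/s
f₀ = ω₀/(2π) = 180 kHz

180 kHz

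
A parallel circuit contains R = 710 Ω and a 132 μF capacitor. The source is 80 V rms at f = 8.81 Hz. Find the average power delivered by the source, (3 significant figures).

9.01 W

ω = 2πf = 55.35 rad/s
X_C = 1/(ωC) = 137 Ω
Parallel: admittances add. Y = 1/R + jωC
Y = (0.00141 + j0.00731) S
|Y| = 0.00744 S → |Z| = 1/|Y| = 134 Ω, ∠Z = −∠Y = -79.1°
I = V/|Z| = 595 mA
P = VI cos φ = 80 × 0.595 × cos(-79.1°) = 9.01 W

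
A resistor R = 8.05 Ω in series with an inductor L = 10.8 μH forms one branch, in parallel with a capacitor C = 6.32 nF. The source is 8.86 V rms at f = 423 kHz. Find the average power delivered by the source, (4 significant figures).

711.0 mW

ω = 2πf = 2.658e+06 rad/s
X_L = ωL = 28.70 Ω
X_C = 1/(ωC) = 59.53 Ω
Branch 1 (R+jX_L): Z₁ = 8.050 + j28.70 Ω, |Z₁| = 29.81 Ω
Branch 2 (−jX_C): Z₂ = −j59.53 Ω
Parallel: Z = Z₁Z₂/(Z₁+Z₂), |Z| = 55.70 Ω, ∠Z = 59.70°
I = V/|Z| = 159.1 mA
P = VI cos φ = 8.86 × 0.1591 × cos(59.70°) = 711.0 mW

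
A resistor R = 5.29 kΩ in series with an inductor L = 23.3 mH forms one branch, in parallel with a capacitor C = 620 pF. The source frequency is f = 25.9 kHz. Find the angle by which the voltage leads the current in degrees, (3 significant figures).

ω = 2πf = 162700 rad/s
X_L = ωL = 3790 Ω
X_C = 1/(ωC) = 9910 Ω
Branch 1 (R+jX_L): Z₁ = 5290 + j3790 Ω, |Z₁| = 6510 Ω
Branch 2 (−jX_C): Z₂ = −j9910 Ω
Parallel: Z = Z₁Z₂/(Z₁+Z₂), |Z| = 7970 Ω, ∠Z = -5.21°

-5.21°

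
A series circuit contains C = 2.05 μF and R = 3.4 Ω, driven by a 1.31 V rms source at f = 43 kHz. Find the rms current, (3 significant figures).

ω = 2πf = 270200 rad/s
X_C = 1/(ωC) = 1.81 Ω
Z = 3.40 − j1.81 Ω
|Z| = √(3.40² + 1.81²) = 3.85 Ω
I = V/|Z| = 1.31/3.85 = 340 mA

340 mA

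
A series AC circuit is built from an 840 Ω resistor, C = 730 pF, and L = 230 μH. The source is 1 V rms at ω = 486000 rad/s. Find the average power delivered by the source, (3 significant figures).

X_L = ωL = 112 Ω
X_C = 1/(ωC) = 2820 Ω
Net reactance X = X_L − X_C = -2710 Ω
Z = 840 − j2710 Ω
|Z| = √(840² + 2710²) = 2830 Ω
∠Z = arctan(-2710/840) = -72.8°
I = V/|Z| = 353 μA
P = VI cos φ = 1 × 0.000353 × cos(-72.8°) = 105 μW

105 μW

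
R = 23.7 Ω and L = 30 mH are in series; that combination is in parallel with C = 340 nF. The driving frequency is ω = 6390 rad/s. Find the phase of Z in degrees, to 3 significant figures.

77.9°

X_L = ωL = 192 Ω
X_C = 1/(ωC) = 460 Ω
Branch 1 (R+jX_L): Z₁ = 23.7 + j192 Ω, |Z₁| = 193 Ω
Branch 2 (−jX_C): Z₂ = −j460 Ω
Parallel: Z = Z₁Z₂/(Z₁+Z₂), |Z| = 330 Ω, ∠Z = 77.9°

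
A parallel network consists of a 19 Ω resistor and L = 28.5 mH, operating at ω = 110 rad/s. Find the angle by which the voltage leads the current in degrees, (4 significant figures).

80.63°

X_L = ωL = 3.135 Ω
Parallel: admittances add. Y = 1/R + 1/(jωL)
Y = (0.05263 − j0.3190) S
|Y| = 0.3233 S → |Z| = 1/|Y| = 3.093 Ω, ∠Z = −∠Y = 80.63°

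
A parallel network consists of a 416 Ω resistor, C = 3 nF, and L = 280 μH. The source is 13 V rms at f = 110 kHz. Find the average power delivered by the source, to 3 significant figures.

406 mW

ω = 2πf = 691200 rad/s
X_L = ωL = 194 Ω
X_C = 1/(ωC) = 482 Ω
Parallel: admittances add. Y = 1/R + 1/(jωL) + jωC
Y = (0.00240 − j0.00309) S
|Y| = 0.00392 S → |Z| = 1/|Y| = 255 Ω, ∠Z = −∠Y = 52.2°
I = V/|Z| = 50.9 mA
P = VI cos φ = 13 × 0.0509 × cos(52.2°) = 406 mW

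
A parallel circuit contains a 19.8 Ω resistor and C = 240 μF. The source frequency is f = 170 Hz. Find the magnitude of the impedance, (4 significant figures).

3.827 Ω

ω = 2πf = 1068 rad/s
X_C = 1/(ωC) = 3.901 Ω
Parallel: admittances add. Y = 1/R + jωC
Y = (0.05051 + j0.2564) S
|Y| = 0.2613 S → |Z| = 1/|Y| = 3.827 Ω, ∠Z = −∠Y = -78.85°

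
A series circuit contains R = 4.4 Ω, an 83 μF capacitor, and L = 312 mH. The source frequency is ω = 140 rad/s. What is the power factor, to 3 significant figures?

X_L = ωL = 43.7 Ω
X_C = 1/(ωC) = 86.1 Ω
Net reactance X = X_L − X_C = -42.4 Ω
Z = 4.40 − j42.4 Ω
|Z| = √(4.40² + 42.4²) = 42.6 Ω
∠Z = arctan(-42.4/4.40) = -84.1°
cos φ = cos(-84.1°) = 0.103

0.103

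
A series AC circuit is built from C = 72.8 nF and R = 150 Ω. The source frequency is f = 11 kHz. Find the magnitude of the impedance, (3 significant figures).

ω = 2πf = 69120 rad/s
X_C = 1/(ωC) = 199 Ω
Z = 150 − j199 Ω
|Z| = √(150² + 199²) = 249 Ω

249 Ω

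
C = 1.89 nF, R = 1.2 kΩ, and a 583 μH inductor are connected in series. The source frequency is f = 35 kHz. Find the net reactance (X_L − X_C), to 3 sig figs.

ω = 2πf = 219900 rad/s
X_L = ωL = 128 Ω
X_C = 1/(ωC) = 2410 Ω
X = 128 − 2410 = -2280 Ω

-2280 Ω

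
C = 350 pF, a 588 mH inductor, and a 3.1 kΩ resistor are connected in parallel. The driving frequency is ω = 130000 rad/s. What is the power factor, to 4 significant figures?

X_L = ωL = 76440 Ω
X_C = 1/(ωC) = 21980 Ω
Parallel: admittances add. Y = 1/R + 1/(jωL) + jωC
Y = (0.0003226 + j3.242e-05) S
|Y| = 0.0003242 S → |Z| = 1/|Y| = 3084 Ω, ∠Z = −∠Y = -5.739°
cos φ = cos(-5.739°) = 0.9950

0.9950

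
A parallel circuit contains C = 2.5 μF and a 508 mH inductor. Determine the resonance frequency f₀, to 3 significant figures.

141 Hz

ω₀ = 1/√(LC) = 1/√(0.508 × 2.5e-06) = 887.4 rad/s
f₀ = ω₀/(2π) = 141 Hz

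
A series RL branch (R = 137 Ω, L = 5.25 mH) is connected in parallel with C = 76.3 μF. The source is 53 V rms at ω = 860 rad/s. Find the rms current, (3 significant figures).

3.49 A

X_L = ωL = 4.52 Ω
X_C = 1/(ωC) = 15.2 Ω
Branch 1 (R+jX_L): Z₁ = 137 + j4.52 Ω, |Z₁| = 137 Ω
Branch 2 (−jX_C): Z₂ = −j15.2 Ω
Parallel: Z = Z₁Z₂/(Z₁+Z₂), |Z| = 15.2 Ω, ∠Z = -83.6°
I = V/|Z| = 53/15.2 = 3.49 A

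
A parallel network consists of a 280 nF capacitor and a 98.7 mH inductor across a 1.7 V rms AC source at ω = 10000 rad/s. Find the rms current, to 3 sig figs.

3.04 mA

X_L = ωL = 987 Ω
X_C = 1/(ωC) = 357 Ω
Parallel: admittances add. Y = 1/(jωL) + jωC
Y = (0 + j0.00179) S
|Y| = 0.00179 S → |Z| = 1/|Y| = 560 Ω, ∠Z = −∠Y = -90.0°
I = V/|Z| = 1.7/560 = 3.04 mA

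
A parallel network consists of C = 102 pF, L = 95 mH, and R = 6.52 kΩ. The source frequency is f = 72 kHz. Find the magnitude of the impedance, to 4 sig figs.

6449 Ω

ω = 2πf = 452400 rad/s
X_L = ωL = 42980 Ω
X_C = 1/(ωC) = 21670 Ω
Parallel: admittances add. Y = 1/R + 1/(jωL) + jωC
Y = (0.0001534 + j2.288e-05) S
|Y| = 0.0001551 S → |Z| = 1/|Y| = 6449 Ω, ∠Z = −∠Y = -8.483°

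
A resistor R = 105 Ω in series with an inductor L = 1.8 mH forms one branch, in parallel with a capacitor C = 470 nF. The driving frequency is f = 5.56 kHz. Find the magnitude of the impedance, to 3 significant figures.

ω = 2πf = 34930 rad/s
X_L = ωL = 62.9 Ω
X_C = 1/(ωC) = 60.9 Ω
Branch 1 (R+jX_L): Z₁ = 105 + j62.9 Ω, |Z₁| = 122 Ω
Branch 2 (−jX_C): Z₂ = −j60.9 Ω
Parallel: Z = Z₁Z₂/(Z₁+Z₂), |Z| = 71.0 Ω, ∠Z = -60.2°

71.0 Ω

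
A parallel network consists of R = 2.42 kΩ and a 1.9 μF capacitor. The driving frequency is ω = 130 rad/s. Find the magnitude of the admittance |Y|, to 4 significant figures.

481.4 μS

X_C = 1/(ωC) = 4049 Ω
Parallel: admittances add. Y = 1/R + jωC
Y = (0.0004132 + j0.0002470) S
|Y| = 0.0004814 S → |Z| = 1/|Y| = 2077 Ω, ∠Z = −∠Y = -30.87°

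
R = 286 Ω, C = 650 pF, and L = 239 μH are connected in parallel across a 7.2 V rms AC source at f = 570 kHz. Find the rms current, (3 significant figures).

ω = 2πf = 3.581e+06 rad/s
X_L = ωL = 856 Ω
X_C = 1/(ωC) = 430 Ω
Parallel: admittances add. Y = 1/R + 1/(jωL) + jωC
Y = (0.00350 + j0.00116) S
|Y| = 0.00368 S → |Z| = 1/|Y| = 271 Ω, ∠Z = −∠Y = -18.3°
I = V/|Z| = 7.2/271 = 26.5 mA

26.5 mA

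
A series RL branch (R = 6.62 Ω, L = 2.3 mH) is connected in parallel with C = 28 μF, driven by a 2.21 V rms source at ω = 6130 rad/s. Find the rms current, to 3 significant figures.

258 mA

X_L = ωL = 14.1 Ω
X_C = 1/(ωC) = 5.83 Ω
Branch 1 (R+jX_L): Z₁ = 6.62 + j14.1 Ω, |Z₁| = 15.6 Ω
Branch 2 (−jX_C): Z₂ = −j5.83 Ω
Parallel: Z = Z₁Z₂/(Z₁+Z₂), |Z| = 8.56 Ω, ∠Z = -76.5°
I = V/|Z| = 2.21/8.56 = 258 mA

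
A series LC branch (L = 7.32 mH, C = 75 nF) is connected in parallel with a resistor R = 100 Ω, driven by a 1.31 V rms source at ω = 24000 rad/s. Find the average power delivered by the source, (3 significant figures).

X_L = ωL = 176 Ω
X_C = 1/(ωC) = 556 Ω
Branch 1: Z₁ = R = 100 Ω
Branch 2 (series LC): Z₂ = j(X_L − X_C) = −j380 Ω
Parallel: Z = Z₁Z₂/(Z₁+Z₂), |Z| = 96.7 Ω, ∠Z = -14.7°
I = V/|Z| = 13.5 mA
P = VI cos φ = 1.31 × 0.0135 × cos(-14.7°) = 17.2 mW

17.2 mW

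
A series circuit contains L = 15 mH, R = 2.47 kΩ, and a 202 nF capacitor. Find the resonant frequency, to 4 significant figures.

2.891 kHz

ω₀ = 1/√(LC) = 1/√(0.015 × 2.02e-07) = 18170 rad/s
f₀ = ω₀/(2π) = 2.891 kHz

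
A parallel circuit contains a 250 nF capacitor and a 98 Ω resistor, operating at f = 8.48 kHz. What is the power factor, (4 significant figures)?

0.6081

ω = 2πf = 53280 rad/s
X_C = 1/(ωC) = 75.07 Ω
Parallel: admittances add. Y = 1/R + jωC
Y = (0.01020 + j0.01332) S
|Y| = 0.01678 S → |Z| = 1/|Y| = 59.60 Ω, ∠Z = −∠Y = -52.55°
cos φ = cos(-52.55°) = 0.6081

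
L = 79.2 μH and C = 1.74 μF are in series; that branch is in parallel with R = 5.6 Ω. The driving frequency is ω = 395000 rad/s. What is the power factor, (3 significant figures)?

X_L = ωL = 31.3 Ω
X_C = 1/(ωC) = 1.45 Ω
Branch 1: Z₁ = R = 5.60 Ω
Branch 2 (series LC): Z₂ = j(X_L − X_C) = j29.8 Ω
Parallel: Z = Z₁Z₂/(Z₁+Z₂), |Z| = 5.50 Ω, ∠Z = 10.6°
cos φ = cos(10.6°) = 0.983

0.983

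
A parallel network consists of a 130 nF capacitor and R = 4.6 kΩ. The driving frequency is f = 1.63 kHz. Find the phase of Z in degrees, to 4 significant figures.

-80.73°

ω = 2πf = 10240 rad/s
X_C = 1/(ωC) = 751.1 Ω
Parallel: admittances add. Y = 1/R + jωC
Y = (0.0002174 + j0.001331) S
|Y| = 0.001349 S → |Z| = 1/|Y| = 741.3 Ω, ∠Z = −∠Y = -80.73°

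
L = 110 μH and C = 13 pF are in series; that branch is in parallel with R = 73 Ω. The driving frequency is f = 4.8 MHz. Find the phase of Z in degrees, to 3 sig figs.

ω = 2πf = 3.016e+07 rad/s
X_L = ωL = 3320 Ω
X_C = 1/(ωC) = 2550 Ω
Branch 1: Z₁ = R = 73.0 Ω
Branch 2 (series LC): Z₂ = j(X_L − X_C) = j767 Ω
Parallel: Z = Z₁Z₂/(Z₁+Z₂), |Z| = 72.7 Ω, ∠Z = 5.44°

5.44°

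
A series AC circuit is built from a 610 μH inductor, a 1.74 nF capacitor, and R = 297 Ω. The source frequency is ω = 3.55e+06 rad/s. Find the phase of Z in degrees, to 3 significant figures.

81.6°

X_L = ωL = 2170 Ω
X_C = 1/(ωC) = 162 Ω
Net reactance X = X_L − X_C = 2000 Ω
Z = 297 + j2000 Ω
|Z| = √(297² + 2000²) = 2030 Ω
∠Z = arctan(2000/297) = 81.6°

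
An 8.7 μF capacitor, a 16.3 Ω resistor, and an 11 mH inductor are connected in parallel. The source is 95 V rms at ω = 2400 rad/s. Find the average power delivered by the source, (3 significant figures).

X_L = ωL = 26.4 Ω
X_C = 1/(ωC) = 47.9 Ω
Parallel: admittances add. Y = 1/R + 1/(jωL) + jωC
Y = (0.0613 − j0.0170) S
|Y| = 0.0637 S → |Z| = 1/|Y| = 15.7 Ω, ∠Z = −∠Y = 15.5°
I = V/|Z| = 6.05 A
P = VI cos φ = 95 × 6.05 × cos(15.5°) = 554 W

554 W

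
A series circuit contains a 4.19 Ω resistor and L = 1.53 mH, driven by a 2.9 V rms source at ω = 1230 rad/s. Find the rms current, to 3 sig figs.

631 mA

X_L = ωL = 1.88 Ω
Z = 4.19 + j1.88 Ω
|Z| = √(4.19² + 1.88²) = 4.59 Ω
I = V/|Z| = 2.9/4.59 = 631 mA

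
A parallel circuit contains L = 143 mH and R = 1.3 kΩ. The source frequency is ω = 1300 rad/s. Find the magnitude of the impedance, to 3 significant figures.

X_L = ωL = 186 Ω
Parallel: admittances add. Y = 1/R + 1/(jωL)
Y = (0.000769 − j0.00538) S
|Y| = 0.00543 S → |Z| = 1/|Y| = 184 Ω, ∠Z = −∠Y = 81.9°

184 Ω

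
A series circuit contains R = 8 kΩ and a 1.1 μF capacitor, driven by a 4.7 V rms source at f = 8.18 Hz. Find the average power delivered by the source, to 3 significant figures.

ω = 2πf = 51.40 rad/s
X_C = 1/(ωC) = 17700 Ω
Z = 8000 − j17700 Ω
|Z| = √(8000² + 17700²) = 19400 Ω
∠Z = arctan(-17700/8000) = -65.7°
I = V/|Z| = 242 μA
P = VI cos φ = 4.7 × 0.000242 × cos(-65.7°) = 469 μW

469 μW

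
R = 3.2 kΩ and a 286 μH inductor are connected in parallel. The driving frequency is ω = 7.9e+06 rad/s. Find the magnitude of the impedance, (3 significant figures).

1850 Ω

X_L = ωL = 2260 Ω
Parallel: admittances add. Y = 1/R + 1/(jωL)
Y = (0.000313 − j0.000443) S
|Y| = 0.000542 S → |Z| = 1/|Y| = 1850 Ω, ∠Z = −∠Y = 54.8°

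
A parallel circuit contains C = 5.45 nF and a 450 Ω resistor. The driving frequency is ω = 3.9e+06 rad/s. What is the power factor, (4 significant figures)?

0.1040

X_C = 1/(ωC) = 47.05 Ω
Parallel: admittances add. Y = 1/R + jωC
Y = (0.002222 + j0.02125) S
|Y| = 0.02137 S → |Z| = 1/|Y| = 46.79 Ω, ∠Z = −∠Y = -84.03°
cos φ = cos(-84.03°) = 0.1040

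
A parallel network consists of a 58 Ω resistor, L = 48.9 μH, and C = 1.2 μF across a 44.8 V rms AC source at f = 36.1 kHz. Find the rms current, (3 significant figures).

ω = 2πf = 226800 rad/s
X_L = ωL = 11.1 Ω
X_C = 1/(ωC) = 3.67 Ω
Parallel: admittances add. Y = 1/R + 1/(jωL) + jωC
Y = (0.0172 + j0.182) S
|Y| = 0.183 S → |Z| = 1/|Y| = 5.47 Ω, ∠Z = −∠Y = -84.6°
I = V/|Z| = 44.8/5.47 = 8.19 A

8.19 A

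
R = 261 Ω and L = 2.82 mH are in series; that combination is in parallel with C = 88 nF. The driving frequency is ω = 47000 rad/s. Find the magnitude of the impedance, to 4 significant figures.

250.1 Ω

X_L = ωL = 132.5 Ω
X_C = 1/(ωC) = 241.8 Ω
Branch 1 (R+jX_L): Z₁ = 261.0 + j132.5 Ω, |Z₁| = 292.7 Ω
Branch 2 (−jX_C): Z₂ = −j241.8 Ω
Parallel: Z = Z₁Z₂/(Z₁+Z₂), |Z| = 250.1 Ω, ∠Z = -40.37°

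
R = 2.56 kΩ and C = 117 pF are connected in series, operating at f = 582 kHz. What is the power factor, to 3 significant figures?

0.739

ω = 2πf = 3.657e+06 rad/s
X_C = 1/(ωC) = 2340 Ω
Z = 2560 − j2340 Ω
|Z| = √(2560² + 2340²) = 3470 Ω
∠Z = arctan(-2340/2560) = -42.4°
cos φ = cos(-42.4°) = 0.739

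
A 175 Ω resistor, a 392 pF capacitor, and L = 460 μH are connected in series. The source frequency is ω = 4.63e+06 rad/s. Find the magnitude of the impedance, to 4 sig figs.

1588 Ω

X_L = ωL = 2130 Ω
X_C = 1/(ωC) = 551.0 Ω
Net reactance X = X_L − X_C = 1579 Ω
Z = 175.0 + j1579 Ω
|Z| = √(175.0² + 1579²) = 1588 Ω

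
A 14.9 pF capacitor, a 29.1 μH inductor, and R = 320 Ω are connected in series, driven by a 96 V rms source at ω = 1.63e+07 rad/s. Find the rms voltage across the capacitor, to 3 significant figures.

108 V

X_L = ωL = 474 Ω
X_C = 1/(ωC) = 4120 Ω
Net reactance X = X_L − X_C = -3640 Ω
Z = 320 − j3640 Ω
|Z| = √(320² + 3640²) = 3660 Ω
I = V/|Z| = 26.3 mA
V_C = I·|Z_C| = 0.0263 × 4120 = 108 V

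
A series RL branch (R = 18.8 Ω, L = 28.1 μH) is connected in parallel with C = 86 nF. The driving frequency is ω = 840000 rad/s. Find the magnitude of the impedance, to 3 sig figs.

X_L = ωL = 23.6 Ω
X_C = 1/(ωC) = 13.8 Ω
Branch 1 (R+jX_L): Z₁ = 18.8 + j23.6 Ω, |Z₁| = 30.2 Ω
Branch 2 (−jX_C): Z₂ = −j13.8 Ω
Parallel: Z = Z₁Z₂/(Z₁+Z₂), |Z| = 19.7 Ω, ∠Z = -66.0°

19.7 Ω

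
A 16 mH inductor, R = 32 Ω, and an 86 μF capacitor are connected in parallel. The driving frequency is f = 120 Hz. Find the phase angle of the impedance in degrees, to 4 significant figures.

ω = 2πf = 754.0 rad/s
X_L = ωL = 12.06 Ω
X_C = 1/(ωC) = 15.42 Ω
Parallel: admittances add. Y = 1/R + 1/(jωL) + jωC
Y = (0.03125 − j0.01805) S
|Y| = 0.03609 S → |Z| = 1/|Y| = 27.71 Ω, ∠Z = −∠Y = 30.01°

30.01°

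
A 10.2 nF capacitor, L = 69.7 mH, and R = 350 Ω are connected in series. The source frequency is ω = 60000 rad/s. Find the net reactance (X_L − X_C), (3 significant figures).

2550 Ω

X_L = ωL = 4180 Ω
X_C = 1/(ωC) = 1630 Ω
X = 4180 − 1630 = 2550 Ω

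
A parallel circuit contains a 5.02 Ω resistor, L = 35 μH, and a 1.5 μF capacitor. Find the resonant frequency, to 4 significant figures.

21.97 kHz

ω₀ = 1/√(LC) = 1/√(3.5e-05 × 1.5e-06) = 138000 rad/s
f₀ = ω₀/(2π) = 21.97 kHz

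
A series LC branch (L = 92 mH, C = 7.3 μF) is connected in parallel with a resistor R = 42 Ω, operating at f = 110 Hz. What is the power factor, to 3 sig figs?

ω = 2πf = 691.2 rad/s
X_L = ωL = 63.6 Ω
X_C = 1/(ωC) = 198 Ω
Branch 1: Z₁ = R = 42.0 Ω
Branch 2 (series LC): Z₂ = j(X_L − X_C) = −j135 Ω
Parallel: Z = Z₁Z₂/(Z₁+Z₂), |Z| = 40.1 Ω, ∠Z = -17.3°
cos φ = cos(-17.3°) = 0.955

0.955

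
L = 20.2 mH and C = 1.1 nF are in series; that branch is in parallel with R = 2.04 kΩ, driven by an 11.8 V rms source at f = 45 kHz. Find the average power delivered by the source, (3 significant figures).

ω = 2πf = 282700 rad/s
X_L = ωL = 5710 Ω
X_C = 1/(ωC) = 3220 Ω
Branch 1: Z₁ = R = 2040 Ω
Branch 2 (series LC): Z₂ = j(X_L − X_C) = j2500 Ω
Parallel: Z = Z₁Z₂/(Z₁+Z₂), |Z| = 1580 Ω, ∠Z = 39.3°
I = V/|Z| = 7.47 mA
P = VI cos φ = 11.8 × 0.00747 × cos(39.3°) = 68.3 mW

68.3 mW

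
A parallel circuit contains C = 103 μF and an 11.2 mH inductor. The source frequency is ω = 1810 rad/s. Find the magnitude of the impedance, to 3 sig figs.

X_L = ωL = 20.3 Ω
X_C = 1/(ωC) = 5.36 Ω
Parallel: admittances add. Y = 1/(jωL) + jωC
Y = (0 + j0.137) S
|Y| = 0.137 S → |Z| = 1/|Y| = 7.29 Ω, ∠Z = −∠Y = -90.0°

7.29 Ω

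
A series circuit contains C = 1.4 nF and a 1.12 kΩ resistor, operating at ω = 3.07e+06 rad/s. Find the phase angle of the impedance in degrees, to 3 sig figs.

X_C = 1/(ωC) = 233 Ω
Z = 1120 − j233 Ω
|Z| = √(1120² + 233²) = 1140 Ω
∠Z = arctan(-233/1120) = -11.7°

-11.7°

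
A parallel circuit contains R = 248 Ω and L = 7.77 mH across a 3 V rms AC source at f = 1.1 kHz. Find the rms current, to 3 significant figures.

57.2 mA

ω = 2πf = 6912 rad/s
X_L = ωL = 53.7 Ω
Parallel: admittances add. Y = 1/R + 1/(jωL)
Y = (0.00403 − j0.0186) S
|Y| = 0.0191 S → |Z| = 1/|Y| = 52.5 Ω, ∠Z = −∠Y = 77.8°
I = V/|Z| = 3/52.5 = 57.2 mA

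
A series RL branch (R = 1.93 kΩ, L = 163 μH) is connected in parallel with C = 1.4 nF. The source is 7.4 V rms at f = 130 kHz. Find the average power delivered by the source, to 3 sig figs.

28.2 mW

ω = 2πf = 816800 rad/s
X_L = ωL = 133 Ω
X_C = 1/(ωC) = 874 Ω
Branch 1 (R+jX_L): Z₁ = 1930 + j133 Ω, |Z₁| = 1930 Ω
Branch 2 (−jX_C): Z₂ = −j874 Ω
Parallel: Z = Z₁Z₂/(Z₁+Z₂), |Z| = 818 Ω, ∠Z = -65.0°
I = V/|Z| = 9.04 mA
P = VI cos φ = 7.4 × 0.00904 × cos(-65.0°) = 28.2 mW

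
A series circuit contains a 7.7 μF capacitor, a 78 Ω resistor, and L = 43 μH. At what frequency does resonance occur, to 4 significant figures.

8.747 kHz

ω₀ = 1/√(LC) = 1/√(4.3e-05 × 7.7e-06) = 54960 rad/s
f₀ = ω₀/(2π) = 8.747 kHz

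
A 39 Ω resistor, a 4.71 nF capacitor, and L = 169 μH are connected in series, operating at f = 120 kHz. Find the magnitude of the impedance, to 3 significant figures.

ω = 2πf = 754000 rad/s
X_L = ωL = 127 Ω
X_C = 1/(ωC) = 282 Ω
Net reactance X = X_L − X_C = -154 Ω
Z = 39.0 − j154 Ω
|Z| = √(39.0² + 154²) = 159 Ω

159 Ω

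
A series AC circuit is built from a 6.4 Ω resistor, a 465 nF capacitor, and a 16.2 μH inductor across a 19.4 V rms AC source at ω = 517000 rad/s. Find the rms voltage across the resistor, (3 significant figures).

16.2 V

X_L = ωL = 8.38 Ω
X_C = 1/(ωC) = 4.16 Ω
Net reactance X = X_L − X_C = 4.22 Ω
Z = 6.40 + j4.22 Ω
|Z| = √(6.40² + 4.22²) = 7.66 Ω
I = V/|Z| = 2.53 A
V_R = I·|Z_R| = 2.53 × 6.40 = 16.2 V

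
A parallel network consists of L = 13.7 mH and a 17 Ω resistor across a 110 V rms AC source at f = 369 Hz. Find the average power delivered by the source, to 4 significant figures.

ω = 2πf = 2318 rad/s
X_L = ωL = 31.76 Ω
Parallel: admittances add. Y = 1/R + 1/(jωL)
Y = (0.05882 − j0.03148) S
|Y| = 0.06672 S → |Z| = 1/|Y| = 14.99 Ω, ∠Z = −∠Y = 28.16°
I = V/|Z| = 7.339 A
P = VI cos φ = 110 × 7.339 × cos(28.16°) = 711.8 W

711.8 W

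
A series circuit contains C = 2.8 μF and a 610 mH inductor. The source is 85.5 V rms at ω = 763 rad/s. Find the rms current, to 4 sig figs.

X_L = ωL = 465.4 Ω
X_C = 1/(ωC) = 468.1 Ω
Net reactance X = X_L − X_C = -2.647 Ω
Z = − j2.647 Ω
|Z| = √(0² + 2.647²) = 2.647 Ω
I = V/|Z| = 85.5/2.647 = 32.30 A

32.30 A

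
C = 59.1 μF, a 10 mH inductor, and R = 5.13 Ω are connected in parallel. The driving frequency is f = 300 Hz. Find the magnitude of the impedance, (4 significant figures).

ω = 2πf = 1885 rad/s
X_L = ωL = 18.85 Ω
X_C = 1/(ωC) = 8.977 Ω
Parallel: admittances add. Y = 1/R + 1/(jωL) + jωC
Y = (0.1949 + j0.05835) S
|Y| = 0.2035 S → |Z| = 1/|Y| = 4.915 Ω, ∠Z = −∠Y = -16.66°

4.915 Ω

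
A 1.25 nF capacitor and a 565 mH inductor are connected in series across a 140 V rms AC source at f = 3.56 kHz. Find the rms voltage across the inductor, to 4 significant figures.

ω = 2πf = 22370 rad/s
X_L = ωL = 12640 Ω
X_C = 1/(ωC) = 35770 Ω
Net reactance X = X_L − X_C = -23130 Ω
Z = − j23130 Ω
|Z| = √(0² + 23130²) = 23130 Ω
I = V/|Z| = 6.053 mA
V_L = I·|Z_L| = 0.006053 × 12640 = 76.50 V

76.50 V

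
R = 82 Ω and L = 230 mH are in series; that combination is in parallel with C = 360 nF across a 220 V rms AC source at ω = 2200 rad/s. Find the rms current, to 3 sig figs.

X_L = ωL = 506 Ω
X_C = 1/(ωC) = 1260 Ω
Branch 1 (R+jX_L): Z₁ = 82.0 + j506 Ω, |Z₁| = 513 Ω
Branch 2 (−jX_C): Z₂ = −j1260 Ω
Parallel: Z = Z₁Z₂/(Z₁+Z₂), |Z| = 850 Ω, ∠Z = 74.6°
I = V/|Z| = 220/850 = 259 mA

259 mA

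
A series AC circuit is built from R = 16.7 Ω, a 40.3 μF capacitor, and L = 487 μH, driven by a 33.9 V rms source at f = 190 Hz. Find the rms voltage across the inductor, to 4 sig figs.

ω = 2πf = 1194 rad/s
X_L = ωL = 0.5814 Ω
X_C = 1/(ωC) = 20.79 Ω
Net reactance X = X_L − X_C = -20.20 Ω
Z = 16.70 − j20.20 Ω
|Z| = √(16.70² + 20.20²) = 26.21 Ω
I = V/|Z| = 1.293 A
V_L = I·|Z_L| = 1.293 × 0.5814 = 0.7519 V

0.7519 V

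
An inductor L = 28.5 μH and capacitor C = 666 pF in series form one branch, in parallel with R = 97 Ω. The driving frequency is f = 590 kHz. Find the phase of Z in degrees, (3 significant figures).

ω = 2πf = 3.707e+06 rad/s
X_L = ωL = 106 Ω
X_C = 1/(ωC) = 405 Ω
Branch 1: Z₁ = R = 97.0 Ω
Branch 2 (series LC): Z₂ = j(X_L − X_C) = −j299 Ω
Parallel: Z = Z₁Z₂/(Z₁+Z₂), |Z| = 92.3 Ω, ∠Z = -18.0°

-18.0°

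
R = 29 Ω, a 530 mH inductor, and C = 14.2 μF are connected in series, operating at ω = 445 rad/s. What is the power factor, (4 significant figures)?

X_L = ωL = 235.9 Ω
X_C = 1/(ωC) = 158.3 Ω
Net reactance X = X_L − X_C = 77.60 Ω
Z = 29.00 + j77.60 Ω
|Z| = √(29.00² + 77.60²) = 82.84 Ω
∠Z = arctan(77.60/29.00) = 69.51°
cos φ = cos(69.51°) = 0.3501

0.3501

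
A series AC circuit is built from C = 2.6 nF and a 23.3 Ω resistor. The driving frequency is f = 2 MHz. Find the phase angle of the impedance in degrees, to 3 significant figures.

-52.7°

ω = 2πf = 1.257e+07 rad/s
X_C = 1/(ωC) = 30.6 Ω
Z = 23.3 − j30.6 Ω
|Z| = √(23.3² + 30.6²) = 38.5 Ω
∠Z = arctan(-30.6/23.3) = -52.7°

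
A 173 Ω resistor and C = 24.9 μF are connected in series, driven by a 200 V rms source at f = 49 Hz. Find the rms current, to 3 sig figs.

923 mA

ω = 2πf = 307.9 rad/s
X_C = 1/(ωC) = 130 Ω
Z = 173 − j130 Ω
|Z| = √(173² + 130²) = 217 Ω
I = V/|Z| = 200/217 = 923 mA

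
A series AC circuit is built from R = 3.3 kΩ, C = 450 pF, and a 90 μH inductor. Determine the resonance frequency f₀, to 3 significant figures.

791 kHz

ω₀ = 1/√(LC) = 1/√(9e-05 × 4.5e-10) = 4.969e+06 rad/s
f₀ = ω₀/(2π) = 791 kHz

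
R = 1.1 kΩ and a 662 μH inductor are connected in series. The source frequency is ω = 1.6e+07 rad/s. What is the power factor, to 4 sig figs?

X_L = ωL = 10590 Ω
Z = 1100 + j10590 Ω
|Z| = √(1100² + 10590²) = 10650 Ω
∠Z = arctan(10590/1100) = 84.07°
cos φ = cos(84.07°) = 0.1033

0.1033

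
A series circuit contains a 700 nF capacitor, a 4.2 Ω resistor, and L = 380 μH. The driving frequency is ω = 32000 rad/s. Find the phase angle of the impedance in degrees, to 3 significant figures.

-82.6°

X_L = ωL = 12.2 Ω
X_C = 1/(ωC) = 44.6 Ω
Net reactance X = X_L − X_C = -32.5 Ω
Z = 4.20 − j32.5 Ω
|Z| = √(4.20² + 32.5²) = 32.8 Ω
∠Z = arctan(-32.5/4.20) = -82.6°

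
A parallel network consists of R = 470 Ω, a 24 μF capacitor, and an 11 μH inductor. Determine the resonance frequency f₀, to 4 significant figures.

ω₀ = 1/√(LC) = 1/√(1.1e-05 × 2.4e-05) = 61550 rad/s
f₀ = ω₀/(2π) = 9.795 kHz

9.795 kHz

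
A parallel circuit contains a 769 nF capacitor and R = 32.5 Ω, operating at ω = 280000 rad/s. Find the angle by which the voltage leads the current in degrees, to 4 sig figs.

-81.87°

X_C = 1/(ωC) = 4.644 Ω
Parallel: admittances add. Y = 1/R + jωC
Y = (0.03077 + j0.2153) S
|Y| = 0.2175 S → |Z| = 1/|Y| = 4.598 Ω, ∠Z = −∠Y = -81.87°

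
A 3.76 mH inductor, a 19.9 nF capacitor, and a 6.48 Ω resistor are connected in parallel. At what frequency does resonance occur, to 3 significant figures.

18.4 kHz

ω₀ = 1/√(LC) = 1/√(0.00376 × 1.99e-08) = 115600 rad/s
f₀ = ω₀/(2π) = 18.4 kHz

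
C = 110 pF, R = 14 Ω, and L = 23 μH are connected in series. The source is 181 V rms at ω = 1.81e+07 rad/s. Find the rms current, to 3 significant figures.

2.08 A

X_L = ωL = 416 Ω
X_C = 1/(ωC) = 502 Ω
Net reactance X = X_L − X_C = -86.0 Ω
Z = 14.0 − j86.0 Ω
|Z| = √(14.0² + 86.0²) = 87.1 Ω
I = V/|Z| = 181/87.1 = 2.08 A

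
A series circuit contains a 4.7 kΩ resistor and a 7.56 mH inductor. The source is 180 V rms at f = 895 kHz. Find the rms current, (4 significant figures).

ω = 2πf = 5.623e+06 rad/s
X_L = ωL = 42510 Ω
Z = 4700 + j42510 Ω
|Z| = √(4700² + 42510²) = 42770 Ω
I = V/|Z| = 180/42770 = 4.208 mA

4.208 mA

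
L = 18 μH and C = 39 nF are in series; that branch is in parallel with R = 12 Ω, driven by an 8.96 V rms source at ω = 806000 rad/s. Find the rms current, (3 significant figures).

X_L = ωL = 14.5 Ω
X_C = 1/(ωC) = 31.8 Ω
Branch 1: Z₁ = R = 12.0 Ω
Branch 2 (series LC): Z₂ = j(X_L − X_C) = −j17.3 Ω
Parallel: Z = Z₁Z₂/(Z₁+Z₂), |Z| = 9.86 Ω, ∠Z = -34.7°
I = V/|Z| = 8.96/9.86 = 909 mA

909 mA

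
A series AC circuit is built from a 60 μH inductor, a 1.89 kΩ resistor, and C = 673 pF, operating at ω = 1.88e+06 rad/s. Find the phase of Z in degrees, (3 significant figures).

X_L = ωL = 113 Ω
X_C = 1/(ωC) = 790 Ω
Net reactance X = X_L − X_C = -678 Ω
Z = 1890 − j678 Ω
|Z| = √(1890² + 678²) = 2010 Ω
∠Z = arctan(-678/1890) = -19.7°

-19.7°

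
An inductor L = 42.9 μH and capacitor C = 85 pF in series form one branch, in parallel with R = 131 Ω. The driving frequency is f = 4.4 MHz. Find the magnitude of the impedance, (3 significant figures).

ω = 2πf = 2.765e+07 rad/s
X_L = ωL = 1190 Ω
X_C = 1/(ωC) = 426 Ω
Branch 1: Z₁ = R = 131 Ω
Branch 2 (series LC): Z₂ = j(X_L − X_C) = j760 Ω
Parallel: Z = Z₁Z₂/(Z₁+Z₂), |Z| = 129 Ω, ∠Z = 9.77°

129 Ω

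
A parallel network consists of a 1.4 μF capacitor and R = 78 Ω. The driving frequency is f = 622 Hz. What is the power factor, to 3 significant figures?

0.920

ω = 2πf = 3908 rad/s
X_C = 1/(ωC) = 183 Ω
Parallel: admittances add. Y = 1/R + jωC
Y = (0.0128 + j0.00547) S
|Y| = 0.0139 S → |Z| = 1/|Y| = 71.7 Ω, ∠Z = −∠Y = -23.1°
cos φ = cos(-23.1°) = 0.920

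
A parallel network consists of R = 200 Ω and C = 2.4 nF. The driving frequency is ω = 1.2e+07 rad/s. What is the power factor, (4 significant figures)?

0.1711

X_C = 1/(ωC) = 34.72 Ω
Parallel: admittances add. Y = 1/R + jωC
Y = (0.005000 + j0.02880) S
|Y| = 0.02923 S → |Z| = 1/|Y| = 34.21 Ω, ∠Z = −∠Y = -80.15°
cos φ = cos(-80.15°) = 0.1711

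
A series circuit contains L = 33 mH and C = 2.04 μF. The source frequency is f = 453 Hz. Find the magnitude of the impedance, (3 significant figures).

78.3 Ω

ω = 2πf = 2846 rad/s
X_L = ωL = 93.9 Ω
X_C = 1/(ωC) = 172 Ω
Net reactance X = X_L − X_C = -78.3 Ω
Z = − j78.3 Ω
|Z| = √(0² + 78.3²) = 78.3 Ω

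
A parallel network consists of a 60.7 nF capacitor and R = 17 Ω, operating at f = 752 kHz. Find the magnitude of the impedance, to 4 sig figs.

3.416 Ω

ω = 2πf = 4.725e+06 rad/s
X_C = 1/(ωC) = 3.487 Ω
Parallel: admittances add. Y = 1/R + jωC
Y = (0.05882 + j0.2868) S
|Y| = 0.2928 S → |Z| = 1/|Y| = 3.416 Ω, ∠Z = −∠Y = -78.41°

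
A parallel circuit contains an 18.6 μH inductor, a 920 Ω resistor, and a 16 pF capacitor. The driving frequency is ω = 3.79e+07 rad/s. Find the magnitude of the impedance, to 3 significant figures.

X_L = ωL = 705 Ω
X_C = 1/(ωC) = 1650 Ω
Parallel: admittances add. Y = 1/R + 1/(jωL) + jωC
Y = (0.00109 − j0.000812) S
|Y| = 0.00136 S → |Z| = 1/|Y| = 737 Ω, ∠Z = −∠Y = 36.8°

737 Ω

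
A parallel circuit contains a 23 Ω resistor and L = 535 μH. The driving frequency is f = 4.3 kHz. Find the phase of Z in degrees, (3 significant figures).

ω = 2πf = 27020 rad/s
X_L = ωL = 14.5 Ω
Parallel: admittances add. Y = 1/R + 1/(jωL)
Y = (0.0435 − j0.0692) S
|Y| = 0.0817 S → |Z| = 1/|Y| = 12.2 Ω, ∠Z = −∠Y = 57.9°

57.9°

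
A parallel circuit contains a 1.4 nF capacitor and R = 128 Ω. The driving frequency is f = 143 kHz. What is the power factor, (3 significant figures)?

ω = 2πf = 898500 rad/s
X_C = 1/(ωC) = 795 Ω
Parallel: admittances add. Y = 1/R + jωC
Y = (0.00781 + j0.00126) S
|Y| = 0.00791 S → |Z| = 1/|Y| = 126 Ω, ∠Z = −∠Y = -9.15°
cos φ = cos(-9.15°) = 0.987

0.987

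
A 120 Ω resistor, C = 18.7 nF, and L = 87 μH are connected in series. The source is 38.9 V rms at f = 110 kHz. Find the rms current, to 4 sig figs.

ω = 2πf = 691200 rad/s
X_L = ωL = 60.13 Ω
X_C = 1/(ωC) = 77.37 Ω
Net reactance X = X_L − X_C = -17.24 Ω
Z = 120.0 − j17.24 Ω
|Z| = √(120.0² + 17.24²) = 121.2 Ω
I = V/|Z| = 38.9/121.2 = 320.9 mA

320.9 mA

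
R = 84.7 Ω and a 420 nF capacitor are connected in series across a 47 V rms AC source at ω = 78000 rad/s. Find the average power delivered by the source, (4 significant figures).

X_C = 1/(ωC) = 30.53 Ω
Z = 84.70 − j30.53 Ω
|Z| = √(84.70² + 30.53²) = 90.03 Ω
∠Z = arctan(-30.53/84.70) = -19.82°
I = V/|Z| = 522.0 mA
P = VI cos φ = 47 × 0.5220 × cos(-19.82°) = 23.08 W

23.08 W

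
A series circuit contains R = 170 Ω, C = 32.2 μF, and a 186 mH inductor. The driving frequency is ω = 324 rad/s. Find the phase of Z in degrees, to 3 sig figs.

X_L = ωL = 60.3 Ω
X_C = 1/(ωC) = 95.9 Ω
Net reactance X = X_L − X_C = -35.6 Ω
Z = 170 − j35.6 Ω
|Z| = √(170² + 35.6²) = 174 Ω
∠Z = arctan(-35.6/170) = -11.8°

-11.8°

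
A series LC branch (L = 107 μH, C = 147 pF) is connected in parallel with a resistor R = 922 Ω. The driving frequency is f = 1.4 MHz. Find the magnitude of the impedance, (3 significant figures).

165 Ω

ω = 2πf = 8.796e+06 rad/s
X_L = ωL = 941 Ω
X_C = 1/(ωC) = 773 Ω
Branch 1: Z₁ = R = 922 Ω
Branch 2 (series LC): Z₂ = j(X_L − X_C) = j168 Ω
Parallel: Z = Z₁Z₂/(Z₁+Z₂), |Z| = 165 Ω, ∠Z = 79.7°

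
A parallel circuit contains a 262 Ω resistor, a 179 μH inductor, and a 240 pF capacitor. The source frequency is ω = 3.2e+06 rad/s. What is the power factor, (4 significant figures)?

X_L = ωL = 572.8 Ω
X_C = 1/(ωC) = 1302 Ω
Parallel: admittances add. Y = 1/R + 1/(jωL) + jωC
Y = (0.003817 − j0.0009778) S
|Y| = 0.003940 S → |Z| = 1/|Y| = 253.8 Ω, ∠Z = −∠Y = 14.37°
cos φ = cos(14.37°) = 0.9687

0.9687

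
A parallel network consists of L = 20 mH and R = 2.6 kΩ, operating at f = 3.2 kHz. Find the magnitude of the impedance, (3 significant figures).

ω = 2πf = 20110 rad/s
X_L = ωL = 402 Ω
Parallel: admittances add. Y = 1/R + 1/(jωL)
Y = (0.000385 − j0.00249) S
|Y| = 0.00252 S → |Z| = 1/|Y| = 397 Ω, ∠Z = −∠Y = 81.2°

397 Ω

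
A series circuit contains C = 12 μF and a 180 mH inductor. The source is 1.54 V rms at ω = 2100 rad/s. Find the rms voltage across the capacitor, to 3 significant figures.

0.181 V

X_L = ωL = 378 Ω
X_C = 1/(ωC) = 39.7 Ω
Net reactance X = X_L − X_C = 338 Ω
Z = j338 Ω
|Z| = √(0² + 338²) = 338 Ω
I = V/|Z| = 4.55 mA
V_C = I·|Z_C| = 0.00455 × 39.7 = 0.181 V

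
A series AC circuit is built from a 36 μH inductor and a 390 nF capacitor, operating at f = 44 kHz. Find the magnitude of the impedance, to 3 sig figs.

0.678 Ω

ω = 2πf = 276500 rad/s
X_L = ωL = 9.95 Ω
X_C = 1/(ωC) = 9.27 Ω
Net reactance X = X_L − X_C = 0.678 Ω
Z = j0.678 Ω
|Z| = √(0² + 0.678²) = 0.678 Ω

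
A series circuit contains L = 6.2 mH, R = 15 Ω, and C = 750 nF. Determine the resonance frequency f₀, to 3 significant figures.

ω₀ = 1/√(LC) = 1/√(0.0062 × 7.5e-07) = 14660 rad/s
f₀ = ω₀/(2π) = 2.33 kHz

2.33 kHz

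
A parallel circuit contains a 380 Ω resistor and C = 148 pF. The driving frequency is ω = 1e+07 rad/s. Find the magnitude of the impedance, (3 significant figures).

331 Ω

X_C = 1/(ωC) = 676 Ω
Parallel: admittances add. Y = 1/R + jωC
Y = (0.00263 + j0.00148) S
|Y| = 0.00302 S → |Z| = 1/|Y| = 331 Ω, ∠Z = −∠Y = -29.4°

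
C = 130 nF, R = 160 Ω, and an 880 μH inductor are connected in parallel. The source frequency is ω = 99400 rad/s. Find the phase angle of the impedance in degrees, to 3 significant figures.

X_L = ωL = 87.5 Ω
X_C = 1/(ωC) = 77.4 Ω
Parallel: admittances add. Y = 1/R + 1/(jωL) + jωC
Y = (0.00625 + j0.00149) S
|Y| = 0.00643 S → |Z| = 1/|Y| = 156 Ω, ∠Z = −∠Y = -13.4°

-13.4°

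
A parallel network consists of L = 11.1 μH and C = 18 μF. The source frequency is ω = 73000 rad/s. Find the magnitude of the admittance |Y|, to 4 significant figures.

79.89 mS

X_L = ωL = 0.8103 Ω
X_C = 1/(ωC) = 0.7610 Ω
Parallel: admittances add. Y = 1/(jωL) + jωC
Y = (0 + j0.07989) S
|Y| = 0.07989 S → |Z| = 1/|Y| = 12.52 Ω, ∠Z = −∠Y = -90.00°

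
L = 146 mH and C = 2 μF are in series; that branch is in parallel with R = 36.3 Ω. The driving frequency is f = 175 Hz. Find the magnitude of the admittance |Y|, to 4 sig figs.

27.76 mS

ω = 2πf = 1100 rad/s
X_L = ωL = 160.5 Ω
X_C = 1/(ωC) = 454.7 Ω
Branch 1: Z₁ = R = 36.30 Ω
Branch 2 (series LC): Z₂ = j(X_L − X_C) = −j294.2 Ω
Parallel: Z = Z₁Z₂/(Z₁+Z₂), |Z| = 36.03 Ω, ∠Z = -7.034°
|Y| = 1/|Z| = 27.76 mS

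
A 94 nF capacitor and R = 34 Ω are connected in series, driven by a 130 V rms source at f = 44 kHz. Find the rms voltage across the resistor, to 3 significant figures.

86.1 V

ω = 2πf = 276500 rad/s
X_C = 1/(ωC) = 38.5 Ω
Z = 34.0 − j38.5 Ω
|Z| = √(34.0² + 38.5²) = 51.3 Ω
I = V/|Z| = 2.53 A
V_R = I·|Z_R| = 2.53 × 34.0 = 86.1 V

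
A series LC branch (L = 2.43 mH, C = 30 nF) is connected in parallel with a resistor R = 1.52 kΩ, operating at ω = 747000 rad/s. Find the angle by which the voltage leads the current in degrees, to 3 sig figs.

40.6°

X_L = ωL = 1820 Ω
X_C = 1/(ωC) = 44.6 Ω
Branch 1: Z₁ = R = 1520 Ω
Branch 2 (series LC): Z₂ = j(X_L − X_C) = j1770 Ω
Parallel: Z = Z₁Z₂/(Z₁+Z₂), |Z| = 1150 Ω, ∠Z = 40.6°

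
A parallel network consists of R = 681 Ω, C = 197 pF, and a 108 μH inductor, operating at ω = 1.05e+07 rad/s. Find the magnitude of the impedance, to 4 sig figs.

X_L = ωL = 1134 Ω
X_C = 1/(ωC) = 483.4 Ω
Parallel: admittances add. Y = 1/R + 1/(jωL) + jωC
Y = (0.001468 + j0.001187) S
|Y| = 0.001888 S → |Z| = 1/|Y| = 529.7 Ω, ∠Z = −∠Y = -38.94°

529.7 Ω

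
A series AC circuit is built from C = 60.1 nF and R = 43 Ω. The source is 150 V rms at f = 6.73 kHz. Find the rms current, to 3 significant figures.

379 mA

ω = 2πf = 42290 rad/s
X_C = 1/(ωC) = 393 Ω
Z = 43.0 − j393 Ω
|Z| = √(43.0² + 393²) = 396 Ω
I = V/|Z| = 150/396 = 379 mA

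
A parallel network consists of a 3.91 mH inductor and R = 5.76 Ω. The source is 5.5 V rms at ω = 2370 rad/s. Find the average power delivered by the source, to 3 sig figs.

X_L = ωL = 9.27 Ω
Parallel: admittances add. Y = 1/R + 1/(jωL)
Y = (0.174 − j0.108) S
|Y| = 0.204 S → |Z| = 1/|Y| = 4.89 Ω, ∠Z = −∠Y = 31.9°
I = V/|Z| = 1.12 A
P = VI cos φ = 5.5 × 1.12 × cos(31.9°) = 5.25 W

5.25 W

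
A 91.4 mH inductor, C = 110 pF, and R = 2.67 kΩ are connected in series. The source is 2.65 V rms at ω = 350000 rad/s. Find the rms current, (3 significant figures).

X_L = ωL = 32000 Ω
X_C = 1/(ωC) = 26000 Ω
Net reactance X = X_L − X_C = 6020 Ω
Z = 2670 + j6020 Ω
|Z| = √(2670² + 6020²) = 6580 Ω
I = V/|Z| = 2.65/6580 = 403 μA

403 μA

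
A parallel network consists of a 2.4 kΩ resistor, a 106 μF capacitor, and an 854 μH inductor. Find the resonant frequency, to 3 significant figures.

529 Hz

ω₀ = 1/√(LC) = 1/√(0.000854 × 0.000106) = 3324 rad/s
f₀ = ω₀/(2π) = 529 Hz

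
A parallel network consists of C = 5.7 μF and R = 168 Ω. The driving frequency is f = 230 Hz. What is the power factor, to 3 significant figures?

0.586

ω = 2πf = 1445 rad/s
X_C = 1/(ωC) = 121 Ω
Parallel: admittances add. Y = 1/R + jωC
Y = (0.00595 + j0.00824) S
|Y| = 0.0102 S → |Z| = 1/|Y| = 98.4 Ω, ∠Z = −∠Y = -54.1°
cos φ = cos(-54.1°) = 0.586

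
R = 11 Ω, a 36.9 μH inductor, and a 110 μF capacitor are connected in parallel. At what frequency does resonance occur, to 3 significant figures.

ω₀ = 1/√(LC) = 1/√(3.69e-05 × 0.00011) = 15700 rad/s
f₀ = ω₀/(2π) = 2.50 kHz

2.50 kHz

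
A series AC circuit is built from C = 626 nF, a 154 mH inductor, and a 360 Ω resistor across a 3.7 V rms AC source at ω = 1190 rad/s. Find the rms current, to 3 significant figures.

X_L = ωL = 183 Ω
X_C = 1/(ωC) = 1340 Ω
Net reactance X = X_L − X_C = -1160 Ω
Z = 360 − j1160 Ω
|Z| = √(360² + 1160²) = 1210 Ω
I = V/|Z| = 3.7/1210 = 3.05 mA

3.05 mA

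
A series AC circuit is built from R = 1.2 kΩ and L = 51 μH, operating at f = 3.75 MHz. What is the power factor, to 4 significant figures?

ω = 2πf = 2.356e+07 rad/s
X_L = ωL = 1202 Ω
Z = 1200 + j1202 Ω
|Z| = √(1200² + 1202²) = 1698 Ω
∠Z = arctan(1202/1200) = 45.04°
cos φ = cos(45.04°) = 0.7066

0.7066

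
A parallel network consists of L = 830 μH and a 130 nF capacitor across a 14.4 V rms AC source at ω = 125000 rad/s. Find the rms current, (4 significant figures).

95.20 mA

X_L = ωL = 103.8 Ω
X_C = 1/(ωC) = 61.54 Ω
Parallel: admittances add. Y = 1/(jωL) + jωC
Y = (0 + j0.006611) S
|Y| = 0.006611 S → |Z| = 1/|Y| = 151.3 Ω, ∠Z = −∠Y = -90.00°
I = V/|Z| = 14.4/151.3 = 95.20 mA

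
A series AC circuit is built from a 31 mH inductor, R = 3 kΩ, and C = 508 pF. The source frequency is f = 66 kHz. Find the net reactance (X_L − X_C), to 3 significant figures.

ω = 2πf = 414700 rad/s
X_L = ωL = 12900 Ω
X_C = 1/(ωC) = 4750 Ω
X = 12900 − 4750 = 8110 Ω

8110 Ω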